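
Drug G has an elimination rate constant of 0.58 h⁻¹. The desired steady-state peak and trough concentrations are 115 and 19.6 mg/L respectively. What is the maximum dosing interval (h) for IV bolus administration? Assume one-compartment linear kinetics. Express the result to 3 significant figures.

3.05 h

Between IV bolus doses, concentration decays as C = C₀·e^(−kτ), so C_peak/C_trough = e^(kτ).
τ_max = ln(C_peak/C_trough) / k = ln(115/19.6) / 0.5800 = 1.769 / 0.5800 = 3.050 h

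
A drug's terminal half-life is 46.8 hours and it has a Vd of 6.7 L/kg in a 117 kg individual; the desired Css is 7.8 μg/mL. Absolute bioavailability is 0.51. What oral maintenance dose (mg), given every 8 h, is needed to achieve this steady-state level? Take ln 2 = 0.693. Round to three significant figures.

Vd = 6.7 L/kg × 117 kg = 783.9 L
k = 0.693/46.8 = 0.01481 h⁻¹, so CL = k·Vd = 0.01481 × 783.9 = 11.61 L/h
D = CL × Css × τ / F = 11.61 × 7.8 × 8 / 0.51 = 1421 mg

1420 mg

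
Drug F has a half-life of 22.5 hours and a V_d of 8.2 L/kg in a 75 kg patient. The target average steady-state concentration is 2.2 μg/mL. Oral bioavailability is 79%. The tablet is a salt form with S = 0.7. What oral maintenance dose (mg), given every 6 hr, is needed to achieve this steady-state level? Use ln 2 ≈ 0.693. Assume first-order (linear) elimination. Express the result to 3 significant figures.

452 mg

Vd = 8.2 L/kg × 75 kg = 615.0 L
CL = ln 2 · Vd / t½ = 0.693 × 615.0 / 22.5 = 18.94 L/h
D = CL × Css × τ / F / S = 18.94 × 2.2 × 6 / 0.79 / 0.7 = 452.1 mg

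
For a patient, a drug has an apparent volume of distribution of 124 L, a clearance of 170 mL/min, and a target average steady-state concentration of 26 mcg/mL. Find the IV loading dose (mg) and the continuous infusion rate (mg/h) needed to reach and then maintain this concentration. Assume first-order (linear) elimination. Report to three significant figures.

Loading dose = Vd × C = 124.0 × 26 = 3224 mg
CL = 170 mL/min = 170 × 0.06 = 10.20 L/h
Maintenance infusion rate = CL × Css = 10.20 × 26 = 265.2 mg/h

(a) 3220 mg; (b) 265 mg/h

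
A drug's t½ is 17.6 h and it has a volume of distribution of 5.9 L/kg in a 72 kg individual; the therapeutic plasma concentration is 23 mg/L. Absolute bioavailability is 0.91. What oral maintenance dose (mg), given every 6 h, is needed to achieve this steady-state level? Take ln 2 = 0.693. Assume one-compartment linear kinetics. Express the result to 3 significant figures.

2540 mg

Total Vd = 5.9 × 72 = 424.8 L
k = 0.693/17.6 = 0.03938 h⁻¹, so CL = k·Vd = 0.03938 × 424.8 = 16.73 L/h
D = CL × Css × τ / F = 16.73 × 23 × 6 / 0.91 = 2537 mg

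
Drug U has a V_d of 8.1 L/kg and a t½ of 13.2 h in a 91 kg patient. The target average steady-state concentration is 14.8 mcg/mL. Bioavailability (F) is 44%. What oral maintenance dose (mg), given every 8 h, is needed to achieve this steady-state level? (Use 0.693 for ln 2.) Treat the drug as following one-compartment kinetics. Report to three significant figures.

Vd = 8.1 L/kg × 91 kg = 737.1 L
CL = ln 2 · Vd / t½ = 0.693 × 737.1 / 13.2 = 38.70 L/h
D = CL × Css × τ / F = 38.70 × 14.8 × 8 / 0.44 = 10410 mg

10400 mg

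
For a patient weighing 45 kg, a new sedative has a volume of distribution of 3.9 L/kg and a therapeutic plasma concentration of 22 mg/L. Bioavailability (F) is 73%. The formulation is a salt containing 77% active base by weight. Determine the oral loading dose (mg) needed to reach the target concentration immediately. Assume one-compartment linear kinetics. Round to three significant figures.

Total Vd = 3.9 × 45 = 175.5 L
LD = Vd × C / F / S = 175.5 × 22.00 / 0.73 / 0.77 = 6869 mg

6870 mg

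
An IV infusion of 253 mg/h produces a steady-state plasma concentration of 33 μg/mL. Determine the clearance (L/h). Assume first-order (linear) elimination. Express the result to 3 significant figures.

7.67 L/h

At steady state, infusion rate = CL × Css, so CL = rate / Css.
CL = 253 / 33 = 7.667 L/h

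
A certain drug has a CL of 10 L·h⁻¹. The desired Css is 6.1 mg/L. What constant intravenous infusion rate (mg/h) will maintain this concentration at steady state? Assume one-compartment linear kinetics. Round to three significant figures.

61.0 mg/h

At steady state, infusion rate equals elimination rate: rate in = CL × Css.
Infusion rate = CL · Css = 10.00 L/h × 6.1 mg/L = 61.00 mg/h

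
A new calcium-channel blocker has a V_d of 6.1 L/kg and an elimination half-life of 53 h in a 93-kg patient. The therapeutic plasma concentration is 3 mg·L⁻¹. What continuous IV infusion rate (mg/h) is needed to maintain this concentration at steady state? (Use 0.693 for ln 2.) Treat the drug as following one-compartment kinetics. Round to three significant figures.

Total Vd = 6.1 × 93 = 567.3 L
CL = ln 2 · Vd / t½ = 0.693 × 567.3 / 53 = 7.418 L/h
Infusion rate = CL × Css = 7.418 × 3 = 22.25 mg/h

22.3 mg/h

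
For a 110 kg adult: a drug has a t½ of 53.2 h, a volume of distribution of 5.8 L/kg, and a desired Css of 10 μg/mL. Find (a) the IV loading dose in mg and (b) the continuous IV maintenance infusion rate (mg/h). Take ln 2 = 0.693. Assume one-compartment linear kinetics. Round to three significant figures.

(a) 6380 mg; (b) 83.1 mg/h

Vd = 5.8 L/kg × 110 kg = 638.0 L
LD = Vd × C = 638.0 × 10 = 6380 mg
CL = 0.693 × Vd / t½ = 0.693 × 638.0 / 53.2 = 8.311 L/h
Infusion rate = CL × Css = 8.311 × 10 = 83.11 mg/h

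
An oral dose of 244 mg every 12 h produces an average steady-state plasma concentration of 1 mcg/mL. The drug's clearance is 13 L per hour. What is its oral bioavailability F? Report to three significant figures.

F·D/τ = CL·Css at steady state → F = CL·Css·τ / D.
F = 13 × 1 × 12 / 244 = 0.639

0.639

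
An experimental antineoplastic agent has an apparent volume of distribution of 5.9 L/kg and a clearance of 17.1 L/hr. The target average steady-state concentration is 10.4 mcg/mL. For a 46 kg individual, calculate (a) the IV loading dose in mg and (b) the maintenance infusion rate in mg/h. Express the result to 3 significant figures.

(a) 2820 mg; (b) 178 mg/h

Total Vd = 5.9 × 46 = 271.4 L
Loading: fill Vd to C_target → 271.4 L × 10.4 mg/L = 2823 mg
Maintenance infusion rate = CL × Css = 17.10 × 10.4 = 177.8 mg/h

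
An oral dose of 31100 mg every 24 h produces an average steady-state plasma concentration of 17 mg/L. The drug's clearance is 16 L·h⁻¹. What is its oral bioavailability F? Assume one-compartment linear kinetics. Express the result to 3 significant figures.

F·D/τ = CL·Css at steady state → F = CL·Css·τ / D.
F = 16 × 17 × 24 / 31100 = 0.210

0.210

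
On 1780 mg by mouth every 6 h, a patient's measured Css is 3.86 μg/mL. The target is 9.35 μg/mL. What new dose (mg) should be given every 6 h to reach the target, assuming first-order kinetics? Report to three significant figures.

4310 mg

For first-order elimination, Css ∝ F·D/(CL·τ); F and CL are unchanged, so Css ∝ D/τ.
D₂ = D₁ × (Css,target / Css,current) = 1780 × 9.35/3.86 = 4312 mg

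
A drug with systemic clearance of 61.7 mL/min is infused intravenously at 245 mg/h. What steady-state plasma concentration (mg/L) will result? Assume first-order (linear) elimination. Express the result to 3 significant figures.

Convert clearance: 61.7 mL/min × 60 min/h ÷ 1000 mL/L = 3.702 L/h
Css = rate / CL = 245 / 3.702 = 66.18 mg/L

66.2 mg/L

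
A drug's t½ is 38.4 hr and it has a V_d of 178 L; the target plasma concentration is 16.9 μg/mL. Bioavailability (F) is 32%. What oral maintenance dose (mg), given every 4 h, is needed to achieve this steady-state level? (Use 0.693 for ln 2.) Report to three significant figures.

679 mg

k = 0.693/38.4 = 0.01805 h⁻¹, so CL = k·Vd = 0.01805 × 178.0 = 3.213 L/h
D = CL × Css × τ / F = 3.213 × 16.9 × 4 / 0.32 = 678.7 mg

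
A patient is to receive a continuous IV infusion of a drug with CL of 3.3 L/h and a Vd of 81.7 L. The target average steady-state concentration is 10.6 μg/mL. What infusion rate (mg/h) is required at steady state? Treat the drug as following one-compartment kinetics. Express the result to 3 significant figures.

Infusion rate = CL · Css = 3.300 L/h × 10.6 mg/L = 34.98 mg/h

35.0 mg/h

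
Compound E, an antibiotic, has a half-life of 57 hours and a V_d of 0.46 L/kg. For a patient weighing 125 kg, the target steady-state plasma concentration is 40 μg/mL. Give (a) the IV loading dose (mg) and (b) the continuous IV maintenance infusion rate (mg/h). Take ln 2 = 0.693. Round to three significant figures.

(a) 2300 mg; (b) 28.0 mg/h

Vd = 0.46 L/kg × 125 kg = 57.50 L
LD = Vd × C = 57.50 × 40 = 2300 mg
CL = 0.693 × Vd / t½ = 0.693 × 57.50 / 57 = 0.6991 L/h
Infusion rate = CL × Css = 0.6991 × 40 = 27.96 mg/h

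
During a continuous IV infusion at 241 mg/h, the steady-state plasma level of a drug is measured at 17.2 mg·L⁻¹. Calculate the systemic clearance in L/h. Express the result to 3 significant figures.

At steady state, infusion rate = CL × Css, so CL = rate / Css.
CL = 241 / 17.2 = 14.01 L/h

14.0 L/h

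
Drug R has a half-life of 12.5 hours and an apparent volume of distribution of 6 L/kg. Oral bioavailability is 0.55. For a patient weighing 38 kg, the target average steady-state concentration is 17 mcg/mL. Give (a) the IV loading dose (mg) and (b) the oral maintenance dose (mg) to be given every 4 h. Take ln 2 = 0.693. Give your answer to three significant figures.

Total Vd = 6 × 38 = 228.0 L
LD = Vd × C = 228.0 × 17 = 3876 mg
CL = 0.693 × Vd / t½ = 0.693 × 228.0 / 12.5 = 12.64 L/h
D = CL × Css × τ / F = 12.64 × 17 × 4 / 0.55 = 1563 mg

(a) 3880 mg; (b) 1560 mg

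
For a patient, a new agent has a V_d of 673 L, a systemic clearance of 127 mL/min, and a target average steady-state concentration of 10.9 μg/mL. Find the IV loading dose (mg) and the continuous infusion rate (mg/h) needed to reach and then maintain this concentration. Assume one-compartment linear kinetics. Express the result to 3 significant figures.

LD = Vd · C_target = 673.0 × 10.9 = 7336 mg
CL = 127 mL/min = 127 × 0.06 = 7.620 L/h
Maintenance infusion rate = CL × Css = 7.620 × 10.9 = 83.06 mg/h

(a) 7340 mg; (b) 83.1 mg/h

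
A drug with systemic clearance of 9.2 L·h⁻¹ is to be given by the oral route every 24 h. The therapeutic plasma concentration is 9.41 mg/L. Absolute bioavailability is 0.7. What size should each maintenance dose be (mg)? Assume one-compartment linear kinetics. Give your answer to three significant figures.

2970 mg

D = CL × Css × τ / F = 9.200 × 9.41 × 24 / 0.7 = 2968 mg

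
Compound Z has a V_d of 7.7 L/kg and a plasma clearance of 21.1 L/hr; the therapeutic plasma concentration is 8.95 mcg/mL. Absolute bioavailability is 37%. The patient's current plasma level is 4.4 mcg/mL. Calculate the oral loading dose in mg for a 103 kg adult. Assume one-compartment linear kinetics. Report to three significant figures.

Vd(total) = 103 kg × 7.7 L/kg = 793.1 L
Concentration deficit ΔC = 8.95 − 4.4 = 4.550 mg/L
LD = Vd × ΔC / F = 793.1 × 4.550 / 0.37 = 9753 mg

9750 mg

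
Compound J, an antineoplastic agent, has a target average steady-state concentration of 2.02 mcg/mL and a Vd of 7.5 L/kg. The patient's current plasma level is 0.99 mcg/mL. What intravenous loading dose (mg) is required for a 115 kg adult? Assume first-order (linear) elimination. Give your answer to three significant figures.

Vd(total) = 115 kg × 7.5 L/kg = 862.5 L
Concentration deficit ΔC = 2.02 − 0.99 = 1.030 mg/L
LD = Vd × ΔC = 862.5 × 1.030 = 888.4 mg

888 mg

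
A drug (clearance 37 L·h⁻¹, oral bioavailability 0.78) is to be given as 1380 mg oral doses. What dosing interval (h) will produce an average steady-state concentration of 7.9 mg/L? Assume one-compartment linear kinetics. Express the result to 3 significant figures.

3.68 h

F·D/τ = CL·Css → τ = F·D / (CL·Css).
τ = 0.78 × 1380 / (37 × 7.9) = 3.683 h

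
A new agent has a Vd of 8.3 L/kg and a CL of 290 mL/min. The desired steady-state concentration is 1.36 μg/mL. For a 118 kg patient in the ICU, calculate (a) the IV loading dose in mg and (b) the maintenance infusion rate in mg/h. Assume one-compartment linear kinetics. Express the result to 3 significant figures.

Total Vd = 8.3 × 118 = 979.4 L
Loading dose = Vd × C = 979.4 × 1.36 = 1332 mg
CL = 290 mL/min × 60/1000 = 17.40 L/h
Maintenance infusion rate = CL × Css = 17.40 × 1.36 = 23.66 mg/h

(a) 1330 mg; (b) 23.7 mg/h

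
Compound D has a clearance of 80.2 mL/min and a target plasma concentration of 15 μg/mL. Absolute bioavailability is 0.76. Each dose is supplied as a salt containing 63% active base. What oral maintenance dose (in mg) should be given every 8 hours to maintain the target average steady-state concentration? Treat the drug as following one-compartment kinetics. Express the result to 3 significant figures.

CL = 80.2 mL/min = 80.2 × 0.06 = 4.812 L/h
At steady state, dose per interval replaces the amount cleared in that interval: F·S·D/τ = CL·Css.
D = CL × Css × τ / F / S = 4.812 × 15 × 8 / 0.76 / 0.63 = 1206 mg

1210 mg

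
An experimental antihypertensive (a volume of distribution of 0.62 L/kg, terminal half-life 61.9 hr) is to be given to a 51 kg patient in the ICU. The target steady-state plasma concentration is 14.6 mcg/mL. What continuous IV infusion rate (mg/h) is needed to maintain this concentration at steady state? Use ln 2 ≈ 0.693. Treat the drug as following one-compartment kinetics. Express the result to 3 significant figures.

5.17 mg/h

Vd = 0.62 L/kg × 51 kg = 31.62 L
CL = ln 2 · Vd / t½ = 0.693 × 31.62 / 61.9 = 0.3540 L/h
Infusion rate = CL × Css = 0.3540 × 14.6 = 5.168 mg/h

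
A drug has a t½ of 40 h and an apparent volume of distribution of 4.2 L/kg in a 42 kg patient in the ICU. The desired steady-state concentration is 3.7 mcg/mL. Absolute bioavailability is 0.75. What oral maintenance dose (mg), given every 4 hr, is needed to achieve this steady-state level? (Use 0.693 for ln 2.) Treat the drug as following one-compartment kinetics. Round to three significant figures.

60.3 mg

Vd(total) = 42 kg × 4.2 L/kg = 176.4 L
k = 0.693/40 = 0.01733 h⁻¹, so CL = k·Vd = 0.01733 × 176.4 = 3.057 L/h
D = CL × Css × τ / F = 3.057 × 3.7 × 4 / 0.75 = 60.32 mg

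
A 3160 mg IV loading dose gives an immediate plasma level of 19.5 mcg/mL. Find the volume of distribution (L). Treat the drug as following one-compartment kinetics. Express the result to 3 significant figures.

Immediately after an IV bolus, C₀ = Dose / Vd, so Vd = Dose / C₀.
Vd = 3160 / 19.5 = 162.1 L

162 L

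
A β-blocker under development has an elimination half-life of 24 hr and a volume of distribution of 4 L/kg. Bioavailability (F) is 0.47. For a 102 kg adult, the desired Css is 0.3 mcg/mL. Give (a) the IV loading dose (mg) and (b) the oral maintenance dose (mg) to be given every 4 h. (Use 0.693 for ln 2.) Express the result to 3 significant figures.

(a) 122 mg; (b) 30.1 mg

Total Vd = 4 × 102 = 408.0 L
LD = Vd × C = 408.0 × 0.3 = 122.4 mg
CL = 0.693 × Vd / t½ = 0.693 × 408.0 / 24 = 11.78 L/h
D = CL × Css × τ / F = 11.78 × 0.3 × 4 / 0.47 = 30.08 mg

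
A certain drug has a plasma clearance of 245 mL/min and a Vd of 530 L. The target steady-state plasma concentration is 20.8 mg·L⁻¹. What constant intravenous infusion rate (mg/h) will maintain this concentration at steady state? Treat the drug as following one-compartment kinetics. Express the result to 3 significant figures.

CL = 245 mL/min × 60/1000 = 14.70 L/h
Vd does not affect the maintenance rate; only clearance governs steady-state input.
Infusion rate = CL · Css = 14.70 L/h × 20.8 mg/L = 305.8 mg/h

306 mg/h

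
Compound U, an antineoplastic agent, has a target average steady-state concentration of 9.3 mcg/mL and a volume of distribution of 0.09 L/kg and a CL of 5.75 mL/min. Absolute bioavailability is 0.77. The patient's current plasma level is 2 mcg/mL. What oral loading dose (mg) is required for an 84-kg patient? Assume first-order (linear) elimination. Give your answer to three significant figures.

71.7 mg

Vd = 0.09 L/kg × 84 kg = 7.560 L
Concentration deficit ΔC = 9.3 − 2 = 7.300 mg/L
LD = Vd × ΔC / F = 7.560 × 7.300 / 0.77 = 71.67 mg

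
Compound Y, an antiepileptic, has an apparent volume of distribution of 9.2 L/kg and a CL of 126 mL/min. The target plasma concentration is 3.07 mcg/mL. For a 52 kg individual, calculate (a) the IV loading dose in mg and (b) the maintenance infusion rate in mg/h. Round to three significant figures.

Total Vd = 9.2 × 52 = 478.4 L
LD = Vd · C_target = 478.4 × 3.07 = 1469 mg
Convert clearance: 126 mL/min × 60 min/h ÷ 1000 mL/L = 7.560 L/h
Maintenance infusion rate = CL × Css = 7.560 × 3.07 = 23.21 mg/h

(a) 1470 mg; (b) 23.2 mg/h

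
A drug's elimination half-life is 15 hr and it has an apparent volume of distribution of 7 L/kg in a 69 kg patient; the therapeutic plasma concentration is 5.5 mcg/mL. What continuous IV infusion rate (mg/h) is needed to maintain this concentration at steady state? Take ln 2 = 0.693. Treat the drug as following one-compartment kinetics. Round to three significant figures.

123 mg/h

Vd(total) = 69 kg × 7 L/kg = 483.0 L
CL = ln 2 · Vd / t½ = 0.693 × 483.0 / 15 = 22.31 L/h
Infusion rate = CL × Css = 22.31 × 5.5 = 122.7 mg/h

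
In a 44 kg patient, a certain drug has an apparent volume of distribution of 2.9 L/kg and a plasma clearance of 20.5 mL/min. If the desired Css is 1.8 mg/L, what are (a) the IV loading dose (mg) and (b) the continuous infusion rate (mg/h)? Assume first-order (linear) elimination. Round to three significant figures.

Vd = 2.9 L/kg × 44 kg = 127.6 L
Loading: fill Vd to C_target → 127.6 L × 1.8 mg/L = 229.7 mg
Convert clearance: 20.5 mL/min × 60 min/h ÷ 1000 mL/L = 1.230 L/h
Infusion rate = 1.230 L/h × 1.8 mg/L = 2.214 mg/h

(a) 230 mg; (b) 2.21 mg/h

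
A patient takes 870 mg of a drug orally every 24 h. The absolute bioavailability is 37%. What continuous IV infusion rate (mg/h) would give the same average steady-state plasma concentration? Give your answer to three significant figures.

Equivalent systemic input: infusion rate = F·D/τ.
Rate = 0.37 × 870 / 24 = 13.41 mg/h

13.4 mg/h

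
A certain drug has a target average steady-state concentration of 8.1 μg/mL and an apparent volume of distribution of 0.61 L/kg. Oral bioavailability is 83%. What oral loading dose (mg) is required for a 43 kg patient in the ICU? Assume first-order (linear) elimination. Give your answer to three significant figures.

Vd(total) = 43 kg × 0.61 L/kg = 26.23 L
LD = Vd × C / F = 26.23 × 8.100 / 0.83 = 256.0 mg

256 mg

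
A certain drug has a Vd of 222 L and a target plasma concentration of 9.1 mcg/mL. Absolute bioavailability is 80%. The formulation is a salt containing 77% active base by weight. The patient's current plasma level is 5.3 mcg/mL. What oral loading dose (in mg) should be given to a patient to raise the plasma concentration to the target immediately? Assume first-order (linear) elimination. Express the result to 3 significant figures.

Concentration deficit ΔC = 9.1 − 5.3 = 3.800 mg/L
LD = Vd × ΔC / F / S = 222.0 × 3.800 / 0.8 / 0.77 = 1369 mg

1370 mg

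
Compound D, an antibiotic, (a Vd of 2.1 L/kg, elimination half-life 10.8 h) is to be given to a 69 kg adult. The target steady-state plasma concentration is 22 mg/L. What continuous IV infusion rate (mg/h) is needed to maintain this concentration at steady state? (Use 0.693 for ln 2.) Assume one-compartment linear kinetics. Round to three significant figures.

205 mg/h

Total Vd = 2.1 × 69 = 144.9 L
CL = 0.693 × Vd / t½ = 0.693 × 144.9 / 10.8 = 9.298 L/h
Infusion rate = CL × Css = 9.298 × 22 = 204.6 mg/h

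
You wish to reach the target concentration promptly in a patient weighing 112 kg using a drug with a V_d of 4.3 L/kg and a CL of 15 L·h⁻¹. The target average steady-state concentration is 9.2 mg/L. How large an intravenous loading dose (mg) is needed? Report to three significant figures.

Vd = 4.3 L/kg × 112 kg = 481.6 L
LD is governed by Vd — clearance does not enter the loading-dose calculation.
LD = Vd × C = 481.6 × 9.200 = 4431 mg

4430 mg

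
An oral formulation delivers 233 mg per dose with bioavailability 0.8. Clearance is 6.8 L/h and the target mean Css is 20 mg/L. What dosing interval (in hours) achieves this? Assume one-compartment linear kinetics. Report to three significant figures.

F·D/τ = CL·Css → τ = F·D / (CL·Css).
τ = 0.8 × 233 / (6.8 × 20) = 1.371 h

1.37 h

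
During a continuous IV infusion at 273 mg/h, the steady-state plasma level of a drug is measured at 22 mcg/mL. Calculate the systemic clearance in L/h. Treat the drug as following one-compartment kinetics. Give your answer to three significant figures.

At steady state, infusion rate = CL × Css, so CL = rate / Css.
CL = 273 / 22 = 12.41 L/h

12.4 L/h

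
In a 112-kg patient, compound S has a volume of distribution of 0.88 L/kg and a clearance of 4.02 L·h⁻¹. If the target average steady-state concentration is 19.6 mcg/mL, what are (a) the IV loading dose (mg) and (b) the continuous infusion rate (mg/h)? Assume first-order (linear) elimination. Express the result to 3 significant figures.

Vd(total) = 112 kg × 0.88 L/kg = 98.56 L
Loading dose = Vd × C = 98.56 × 19.6 = 1932 mg
Maintenance: replace elimination → rate = CL × Css = 4.020 × 19.6 = 78.79 mg/h

(a) 1930 mg; (b) 78.8 mg/h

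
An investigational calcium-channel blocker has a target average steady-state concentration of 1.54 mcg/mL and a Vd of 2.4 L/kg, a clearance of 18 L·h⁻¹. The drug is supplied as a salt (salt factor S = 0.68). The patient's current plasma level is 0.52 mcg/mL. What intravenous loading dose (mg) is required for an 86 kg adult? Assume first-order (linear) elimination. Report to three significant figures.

Vd = 2.4 L/kg × 86 kg = 206.4 L
Concentration deficit ΔC = 1.54 − 0.52 = 1.020 mg/L
LD = Vd × ΔC / S = 206.4 × 1.020 / 0.68 = 309.6 mg

310 mg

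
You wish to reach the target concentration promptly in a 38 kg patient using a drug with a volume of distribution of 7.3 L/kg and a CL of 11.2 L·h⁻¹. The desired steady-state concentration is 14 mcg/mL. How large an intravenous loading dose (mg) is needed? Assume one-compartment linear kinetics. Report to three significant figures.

3880 mg

Vd(total) = 38 kg × 7.3 L/kg = 277.4 L
LD = Vd × C = 277.4 × 14.00 = 3884 mg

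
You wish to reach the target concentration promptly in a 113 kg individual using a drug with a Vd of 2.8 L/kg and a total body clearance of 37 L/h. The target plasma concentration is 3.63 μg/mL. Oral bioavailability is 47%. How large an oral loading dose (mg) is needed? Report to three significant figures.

2440 mg

Total Vd = 2.8 × 113 = 316.4 L
LD is governed by Vd — clearance does not enter the loading-dose calculation.
LD = Vd × C / F = 316.4 × 3.630 / 0.47 = 2444 mg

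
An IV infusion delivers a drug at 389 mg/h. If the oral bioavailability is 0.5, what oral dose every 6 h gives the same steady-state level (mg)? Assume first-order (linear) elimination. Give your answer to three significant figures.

4670 mg

To maintain the same Css, the systemic dosing rate must be unchanged: F·D/τ = infusion rate.
D = rate × τ / F = 389 × 6 / 0.5 = 4668 mg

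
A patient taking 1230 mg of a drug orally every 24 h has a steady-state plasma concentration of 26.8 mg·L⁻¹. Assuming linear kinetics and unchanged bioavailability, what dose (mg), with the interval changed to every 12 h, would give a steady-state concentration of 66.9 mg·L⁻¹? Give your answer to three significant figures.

1540 mg

With linear kinetics, Css is proportional to dose rate (D/τ) at fixed clearance.
D₂ = D₁ × (Css,target / Css,current) × (τ₂/τ₁) = 1230 × (66.9/26.8) × (12/24) = 1535 mg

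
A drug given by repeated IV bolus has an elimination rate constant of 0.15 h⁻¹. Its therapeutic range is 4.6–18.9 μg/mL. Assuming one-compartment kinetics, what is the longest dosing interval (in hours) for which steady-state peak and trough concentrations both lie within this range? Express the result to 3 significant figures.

Between IV bolus doses, concentration decays as C = C₀·e^(−kτ), so C_peak/C_trough = e^(kτ).
τ_max = ln(C_peak/C_trough) / k = ln(18.9/4.6) / 0.1500 = 1.413 / 0.1500 = 9.420 h

9.42 h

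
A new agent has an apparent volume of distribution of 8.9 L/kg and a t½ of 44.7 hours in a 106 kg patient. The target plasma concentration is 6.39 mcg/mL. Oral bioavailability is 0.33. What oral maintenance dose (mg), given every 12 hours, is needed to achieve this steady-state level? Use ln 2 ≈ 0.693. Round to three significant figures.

Total Vd = 8.9 × 106 = 943.4 L
CL = 0.693 × Vd / t½ = 0.693 × 943.4 / 44.7 = 14.63 L/h
D = CL × Css × τ / F = 14.63 × 6.39 × 12 / 0.33 = 3399 mg

3400 mg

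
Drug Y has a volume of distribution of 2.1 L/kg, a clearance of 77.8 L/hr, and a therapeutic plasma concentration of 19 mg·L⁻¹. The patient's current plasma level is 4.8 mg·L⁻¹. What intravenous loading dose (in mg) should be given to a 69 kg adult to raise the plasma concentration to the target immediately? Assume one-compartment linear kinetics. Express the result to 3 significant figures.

Vd(total) = 69 kg × 2.1 L/kg = 144.9 L
Concentration deficit ΔC = 19 − 4.8 = 14.20 mg/L
LD = Vd × ΔC = 144.9 × 14.20 = 2058 mg

2060 mg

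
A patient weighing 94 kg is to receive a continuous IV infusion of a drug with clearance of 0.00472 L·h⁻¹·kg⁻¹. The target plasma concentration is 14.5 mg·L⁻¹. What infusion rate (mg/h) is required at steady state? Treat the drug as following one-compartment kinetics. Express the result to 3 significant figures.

6.43 mg/h

CL = 0.00472 L·h⁻¹·kg⁻¹ × 94 kg = 0.4437 L/h
At steady state, infusion rate equals elimination rate: rate in = CL × Css.
Infusion rate = CL · Css = 0.4437 L/h × 14.5 mg/L = 6.434 mg/h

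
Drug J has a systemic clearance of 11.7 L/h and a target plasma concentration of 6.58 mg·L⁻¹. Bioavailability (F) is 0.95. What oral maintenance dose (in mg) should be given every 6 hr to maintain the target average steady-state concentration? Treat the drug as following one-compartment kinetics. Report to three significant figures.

486 mg

D = CL × Css × τ / F = 11.70 × 6.58 × 6 / 0.95 = 486.2 mg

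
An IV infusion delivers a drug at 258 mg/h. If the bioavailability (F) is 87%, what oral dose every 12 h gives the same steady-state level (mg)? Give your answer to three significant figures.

To maintain the same Css, the systemic dosing rate must be unchanged: F·D/τ = infusion rate.
D = rate × τ / F = 258 × 12 / 0.87 = 3559 mg

3560 mg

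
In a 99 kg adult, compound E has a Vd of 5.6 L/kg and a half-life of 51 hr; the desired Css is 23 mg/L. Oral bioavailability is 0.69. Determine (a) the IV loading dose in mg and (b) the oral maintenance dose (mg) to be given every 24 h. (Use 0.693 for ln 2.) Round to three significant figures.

(a) 12800 mg; (b) 6030 mg

Vd(total) = 99 kg × 5.6 L/kg = 554.4 L
LD = Vd × C = 554.4 × 23 = 12750 mg
CL = 0.693 × Vd / t½ = 0.693 × 554.4 / 51 = 7.533 L/h
D = CL × Css × τ / F = 7.533 × 23 × 24 / 0.69 = 6026 mg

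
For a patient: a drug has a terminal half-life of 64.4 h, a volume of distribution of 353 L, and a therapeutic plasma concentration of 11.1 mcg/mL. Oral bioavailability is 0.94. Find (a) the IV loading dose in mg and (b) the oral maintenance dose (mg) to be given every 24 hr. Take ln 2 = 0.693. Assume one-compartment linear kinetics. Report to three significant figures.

LD = Vd × C = 353.0 × 11.1 = 3918 mg
CL = 0.693 × Vd / t½ = 0.693 × 353.0 / 64.4 = 3.799 L/h
D = CL × Css × τ / F = 3.799 × 11.1 × 24 / 0.94 = 1077 mg

(a) 3920 mg; (b) 1080 mg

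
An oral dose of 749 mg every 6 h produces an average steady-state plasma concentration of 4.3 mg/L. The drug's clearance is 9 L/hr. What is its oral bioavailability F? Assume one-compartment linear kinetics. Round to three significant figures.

0.310

F·D/τ = CL·Css at steady state → F = CL·Css·τ / D.
F = 9 × 4.3 × 6 / 749 = 0.310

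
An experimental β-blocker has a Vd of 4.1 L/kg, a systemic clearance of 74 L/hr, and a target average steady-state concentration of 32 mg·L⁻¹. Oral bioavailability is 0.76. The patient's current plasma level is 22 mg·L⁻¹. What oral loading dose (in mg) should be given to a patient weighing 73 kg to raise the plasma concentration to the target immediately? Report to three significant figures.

3940 mg

Vd = 4.1 L/kg × 73 kg = 299.3 L
LD is governed by Vd — clearance does not enter the loading-dose calculation.
Concentration deficit ΔC = 32 − 22 = 10.00 mg/L
LD = Vd × ΔC / F = 299.3 × 10.00 / 0.76 = 3938 mg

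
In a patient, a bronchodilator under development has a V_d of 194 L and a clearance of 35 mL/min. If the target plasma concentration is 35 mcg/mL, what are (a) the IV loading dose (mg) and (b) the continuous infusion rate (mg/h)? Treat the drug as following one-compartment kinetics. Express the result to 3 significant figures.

Loading dose = Vd × C = 194.0 × 35 = 6790 mg
Convert clearance: 35 mL/min × 60 min/h ÷ 1000 mL/L = 2.100 L/h
Maintenance: replace elimination → rate = CL × Css = 2.100 × 35 = 73.50 mg/h

(a) 6790 mg; (b) 73.5 mg/h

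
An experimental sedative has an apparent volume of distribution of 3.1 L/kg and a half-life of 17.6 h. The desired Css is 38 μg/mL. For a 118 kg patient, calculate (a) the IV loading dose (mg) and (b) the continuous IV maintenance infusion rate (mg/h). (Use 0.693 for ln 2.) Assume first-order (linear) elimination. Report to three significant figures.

Vd(total) = 118 kg × 3.1 L/kg = 365.8 L
LD = Vd × C = 365.8 × 38 = 13900 mg
CL = 0.693 × Vd / t½ = 0.693 × 365.8 / 17.6 = 14.40 L/h
Infusion rate = CL × Css = 14.40 × 38 = 547.2 mg/h

(a) 13900 mg; (b) 547 mg/h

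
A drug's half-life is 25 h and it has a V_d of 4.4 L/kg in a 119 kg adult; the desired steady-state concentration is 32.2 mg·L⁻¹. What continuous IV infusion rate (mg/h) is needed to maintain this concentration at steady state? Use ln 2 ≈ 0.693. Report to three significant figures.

467 mg/h

Total Vd = 4.4 × 119 = 523.6 L
CL = ln 2 · Vd / t½ = 0.693 × 523.6 / 25 = 14.51 L/h
Infusion rate = CL × Css = 14.51 × 32.2 = 467.2 mg/h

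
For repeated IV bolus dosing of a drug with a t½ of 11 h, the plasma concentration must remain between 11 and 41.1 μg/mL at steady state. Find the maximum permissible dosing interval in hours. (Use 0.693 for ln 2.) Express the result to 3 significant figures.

20.9 h

k = 0.693 / t½ = 0.693 / 11 = 0.06300 h⁻¹
Between IV bolus doses, concentration decays as C = C₀·e^(−kτ), so C_peak/C_trough = e^(kτ).
τ_max = ln(C_peak/C_trough) / k = ln(41.1/11) / 0.06300 = 1.318 / 0.06300 = 20.92 h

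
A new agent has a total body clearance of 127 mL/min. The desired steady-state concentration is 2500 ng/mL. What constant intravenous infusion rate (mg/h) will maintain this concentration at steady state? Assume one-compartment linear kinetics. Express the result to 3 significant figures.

CL = 127 mL/min × 60/1000 = 7.620 L/h
C = 2500 ng/mL = 2.500 mg/L
R₀ = 7.620 × 2.5 = 19.05 mg/h

19.1 mg/h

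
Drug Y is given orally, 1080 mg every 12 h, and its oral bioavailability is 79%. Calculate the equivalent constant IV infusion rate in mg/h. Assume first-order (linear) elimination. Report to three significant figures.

71.1 mg/h

Equivalent systemic input: infusion rate = F·D/τ.
Rate = 0.79 × 1080 / 12 = 71.10 mg/h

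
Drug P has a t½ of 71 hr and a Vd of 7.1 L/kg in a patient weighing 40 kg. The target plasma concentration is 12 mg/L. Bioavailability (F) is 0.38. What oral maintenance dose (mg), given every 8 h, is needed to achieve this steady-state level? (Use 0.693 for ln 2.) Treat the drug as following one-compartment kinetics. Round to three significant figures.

Vd = 7.1 L/kg × 40 kg = 284.0 L
CL = 0.693 × Vd / t½ = 0.693 × 284.0 / 71 = 2.772 L/h
D = CL × Css × τ / F = 2.772 × 12 × 8 / 0.38 = 700.3 mg

700 mg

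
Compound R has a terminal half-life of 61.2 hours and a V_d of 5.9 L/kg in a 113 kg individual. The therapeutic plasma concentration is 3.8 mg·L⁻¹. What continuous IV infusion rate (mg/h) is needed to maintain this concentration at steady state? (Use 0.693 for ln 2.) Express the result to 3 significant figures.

Vd = 5.9 L/kg × 113 kg = 666.7 L
CL = ln 2 · Vd / t½ = 0.693 × 666.7 / 61.2 = 7.549 L/h
Infusion rate = CL × Css = 7.549 × 3.8 = 28.69 mg/h

28.7 mg/h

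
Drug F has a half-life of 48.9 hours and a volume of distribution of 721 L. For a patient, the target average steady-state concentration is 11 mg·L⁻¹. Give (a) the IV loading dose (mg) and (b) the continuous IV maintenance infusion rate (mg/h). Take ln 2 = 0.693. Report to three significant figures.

LD = Vd × C = 721.0 × 11 = 7931 mg
CL = 0.693 × Vd / t½ = 0.693 × 721.0 / 48.9 = 10.22 L/h
Infusion rate = CL × Css = 10.22 × 11 = 112.4 mg/h

(a) 7930 mg; (b) 112 mg/h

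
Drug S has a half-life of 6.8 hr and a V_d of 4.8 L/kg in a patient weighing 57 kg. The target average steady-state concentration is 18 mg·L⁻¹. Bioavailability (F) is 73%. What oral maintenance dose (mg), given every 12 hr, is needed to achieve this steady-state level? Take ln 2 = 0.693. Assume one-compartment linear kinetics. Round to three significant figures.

8250 mg

Total Vd = 4.8 × 57 = 273.6 L
k = 0.693/6.8 = 0.1019 h⁻¹, so CL = k·Vd = 0.1019 × 273.6 = 27.88 L/h
D = CL × Css × τ / F = 27.88 × 18 × 12 / 0.73 = 8249 mg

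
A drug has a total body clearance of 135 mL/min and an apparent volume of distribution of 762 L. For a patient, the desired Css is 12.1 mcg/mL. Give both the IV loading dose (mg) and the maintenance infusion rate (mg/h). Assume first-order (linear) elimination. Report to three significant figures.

(a) 9220 mg; (b) 98.0 mg/h

LD = Vd · C_target = 762.0 × 12.1 = 9220 mg
CL = 135 mL/min = 135 × 0.06 = 8.100 L/h
Infusion rate = 8.100 L/h × 12.1 mg/L = 98.01 mg/h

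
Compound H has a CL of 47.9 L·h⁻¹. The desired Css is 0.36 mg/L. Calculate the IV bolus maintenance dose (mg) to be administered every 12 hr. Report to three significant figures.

At steady state, dose per interval replaces the amount cleared in that interval: D/τ = CL·Css.
D = CL × Css × τ = 47.90 × 0.36 × 12 = 206.9 mg

207 mg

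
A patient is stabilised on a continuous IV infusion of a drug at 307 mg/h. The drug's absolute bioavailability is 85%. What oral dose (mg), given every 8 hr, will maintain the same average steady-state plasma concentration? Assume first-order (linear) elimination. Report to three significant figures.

2890 mg

To maintain the same Css, the systemic dosing rate must be unchanged: F·D/τ = infusion rate.
D = rate × τ / F = 307 × 8 / 0.85 = 2889 mg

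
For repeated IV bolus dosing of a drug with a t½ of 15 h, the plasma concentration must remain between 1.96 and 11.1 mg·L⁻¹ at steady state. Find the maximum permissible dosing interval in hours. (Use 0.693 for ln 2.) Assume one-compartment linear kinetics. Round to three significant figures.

k = 0.693 / t½ = 0.693 / 15 = 0.04620 h⁻¹
Between IV bolus doses, concentration decays as C = C₀·e^(−kτ), so C_peak/C_trough = e^(kτ).
τ_max = ln(C_peak/C_trough) / k = ln(11.1/1.96) / 0.04620 = 1.734 / 0.04620 = 37.53 h

37.5 h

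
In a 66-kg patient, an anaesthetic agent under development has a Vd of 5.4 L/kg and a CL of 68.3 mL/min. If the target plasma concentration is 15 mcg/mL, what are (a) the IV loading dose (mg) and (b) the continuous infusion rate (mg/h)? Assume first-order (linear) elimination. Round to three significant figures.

(a) 5350 mg; (b) 61.5 mg/h

Vd = 5.4 L/kg × 66 kg = 356.4 L
LD = Vd · C_target = 356.4 × 15 = 5346 mg
CL = 68.3 mL/min × 60/1000 = 4.098 L/h
Maintenance infusion rate = CL × Css = 4.098 × 15 = 61.47 mg/h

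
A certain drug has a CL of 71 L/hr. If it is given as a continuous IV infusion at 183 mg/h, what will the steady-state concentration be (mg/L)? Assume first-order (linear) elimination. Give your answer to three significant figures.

2.58 mg/L

Css = rate / CL = 183 / 71.00 = 2.577 mg/L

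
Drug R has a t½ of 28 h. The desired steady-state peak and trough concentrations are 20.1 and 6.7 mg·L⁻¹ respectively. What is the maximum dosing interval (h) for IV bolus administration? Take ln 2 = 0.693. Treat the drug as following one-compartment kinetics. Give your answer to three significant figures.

44.4 h

k = 0.693 / t½ = 0.693 / 28 = 0.02475 h⁻¹
Between IV bolus doses, concentration decays as C = C₀·e^(−kτ), so C_peak/C_trough = e^(kτ).
τ_max = ln(C_peak/C_trough) / k = ln(20.1/6.7) / 0.02475 = 1.099 / 0.02475 = 44.40 h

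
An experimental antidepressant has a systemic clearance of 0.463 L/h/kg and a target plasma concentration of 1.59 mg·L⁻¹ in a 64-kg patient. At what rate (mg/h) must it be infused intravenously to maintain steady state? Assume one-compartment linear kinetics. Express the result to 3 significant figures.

47.1 mg/h

CL = 0.463 L/h/kg × 64 kg = 29.63 L/h
Rate = CL × Css = 29.63 × 1.59 = 47.11 mg/h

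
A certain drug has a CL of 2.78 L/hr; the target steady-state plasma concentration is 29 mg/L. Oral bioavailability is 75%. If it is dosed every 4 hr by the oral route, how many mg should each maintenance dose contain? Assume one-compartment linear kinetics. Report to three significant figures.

D = CL × Css × τ / F = 2.780 × 29 × 4 / 0.75 = 430.0 mg

430 mg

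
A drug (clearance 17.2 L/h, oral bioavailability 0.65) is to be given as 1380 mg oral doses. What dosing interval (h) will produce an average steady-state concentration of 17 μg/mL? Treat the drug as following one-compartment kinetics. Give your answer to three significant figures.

3.07 h

F·D/τ = CL·Css → τ = F·D / (CL·Css).
τ = 0.65 × 1380 / (17.2 × 17) = 3.068 h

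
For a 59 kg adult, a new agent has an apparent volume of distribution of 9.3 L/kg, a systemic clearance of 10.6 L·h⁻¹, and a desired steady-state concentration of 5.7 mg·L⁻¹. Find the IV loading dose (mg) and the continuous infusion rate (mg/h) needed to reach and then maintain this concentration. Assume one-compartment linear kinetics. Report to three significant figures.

(a) 3130 mg; (b) 60.4 mg/h

Vd(total) = 59 kg × 9.3 L/kg = 548.7 L
Loading dose = Vd × C = 548.7 × 5.7 = 3128 mg
Maintenance: replace elimination → rate = CL × Css = 10.60 × 5.7 = 60.42 mg/h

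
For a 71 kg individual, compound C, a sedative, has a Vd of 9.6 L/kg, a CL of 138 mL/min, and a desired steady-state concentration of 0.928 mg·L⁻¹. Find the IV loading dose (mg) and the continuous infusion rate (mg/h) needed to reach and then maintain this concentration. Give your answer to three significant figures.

Vd(total) = 71 kg × 9.6 L/kg = 681.6 L
Loading: fill Vd to C_target → 681.6 L × 0.928 mg/L = 632.5 mg
Convert clearance: 138 mL/min × 60 min/h ÷ 1000 mL/L = 8.280 L/h
Maintenance infusion rate = CL × Css = 8.280 × 0.928 = 7.684 mg/h

(a) 633 mg; (b) 7.68 mg/h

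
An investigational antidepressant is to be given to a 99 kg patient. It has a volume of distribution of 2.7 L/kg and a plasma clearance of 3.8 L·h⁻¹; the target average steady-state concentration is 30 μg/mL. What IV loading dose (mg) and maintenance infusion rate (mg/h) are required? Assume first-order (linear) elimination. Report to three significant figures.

Vd = 2.7 L/kg × 99 kg = 267.3 L
LD = Vd · C_target = 267.3 × 30 = 8019 mg
Maintenance: replace elimination → rate = CL × Css = 3.800 × 30 = 114.0 mg/h

(a) 8020 mg; (b) 114 mg/h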